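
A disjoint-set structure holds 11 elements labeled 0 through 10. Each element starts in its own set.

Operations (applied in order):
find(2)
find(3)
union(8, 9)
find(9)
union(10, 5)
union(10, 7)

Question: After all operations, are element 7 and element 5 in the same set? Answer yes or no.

Answer: yes

Derivation:
Step 1: find(2) -> no change; set of 2 is {2}
Step 2: find(3) -> no change; set of 3 is {3}
Step 3: union(8, 9) -> merged; set of 8 now {8, 9}
Step 4: find(9) -> no change; set of 9 is {8, 9}
Step 5: union(10, 5) -> merged; set of 10 now {5, 10}
Step 6: union(10, 7) -> merged; set of 10 now {5, 7, 10}
Set of 7: {5, 7, 10}; 5 is a member.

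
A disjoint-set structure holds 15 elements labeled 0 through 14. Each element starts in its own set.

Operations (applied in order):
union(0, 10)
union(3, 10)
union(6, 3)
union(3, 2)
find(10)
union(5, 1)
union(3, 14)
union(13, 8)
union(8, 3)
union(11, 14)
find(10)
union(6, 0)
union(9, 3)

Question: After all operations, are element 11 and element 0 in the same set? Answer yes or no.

Answer: yes

Derivation:
Step 1: union(0, 10) -> merged; set of 0 now {0, 10}
Step 2: union(3, 10) -> merged; set of 3 now {0, 3, 10}
Step 3: union(6, 3) -> merged; set of 6 now {0, 3, 6, 10}
Step 4: union(3, 2) -> merged; set of 3 now {0, 2, 3, 6, 10}
Step 5: find(10) -> no change; set of 10 is {0, 2, 3, 6, 10}
Step 6: union(5, 1) -> merged; set of 5 now {1, 5}
Step 7: union(3, 14) -> merged; set of 3 now {0, 2, 3, 6, 10, 14}
Step 8: union(13, 8) -> merged; set of 13 now {8, 13}
Step 9: union(8, 3) -> merged; set of 8 now {0, 2, 3, 6, 8, 10, 13, 14}
Step 10: union(11, 14) -> merged; set of 11 now {0, 2, 3, 6, 8, 10, 11, 13, 14}
Step 11: find(10) -> no change; set of 10 is {0, 2, 3, 6, 8, 10, 11, 13, 14}
Step 12: union(6, 0) -> already same set; set of 6 now {0, 2, 3, 6, 8, 10, 11, 13, 14}
Step 13: union(9, 3) -> merged; set of 9 now {0, 2, 3, 6, 8, 9, 10, 11, 13, 14}
Set of 11: {0, 2, 3, 6, 8, 9, 10, 11, 13, 14}; 0 is a member.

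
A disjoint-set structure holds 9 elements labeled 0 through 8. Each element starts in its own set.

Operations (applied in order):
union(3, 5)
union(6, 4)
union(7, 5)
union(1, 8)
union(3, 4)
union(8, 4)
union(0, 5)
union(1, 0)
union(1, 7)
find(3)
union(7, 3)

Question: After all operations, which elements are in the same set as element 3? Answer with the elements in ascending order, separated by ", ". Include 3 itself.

Answer: 0, 1, 3, 4, 5, 6, 7, 8

Derivation:
Step 1: union(3, 5) -> merged; set of 3 now {3, 5}
Step 2: union(6, 4) -> merged; set of 6 now {4, 6}
Step 3: union(7, 5) -> merged; set of 7 now {3, 5, 7}
Step 4: union(1, 8) -> merged; set of 1 now {1, 8}
Step 5: union(3, 4) -> merged; set of 3 now {3, 4, 5, 6, 7}
Step 6: union(8, 4) -> merged; set of 8 now {1, 3, 4, 5, 6, 7, 8}
Step 7: union(0, 5) -> merged; set of 0 now {0, 1, 3, 4, 5, 6, 7, 8}
Step 8: union(1, 0) -> already same set; set of 1 now {0, 1, 3, 4, 5, 6, 7, 8}
Step 9: union(1, 7) -> already same set; set of 1 now {0, 1, 3, 4, 5, 6, 7, 8}
Step 10: find(3) -> no change; set of 3 is {0, 1, 3, 4, 5, 6, 7, 8}
Step 11: union(7, 3) -> already same set; set of 7 now {0, 1, 3, 4, 5, 6, 7, 8}
Component of 3: {0, 1, 3, 4, 5, 6, 7, 8}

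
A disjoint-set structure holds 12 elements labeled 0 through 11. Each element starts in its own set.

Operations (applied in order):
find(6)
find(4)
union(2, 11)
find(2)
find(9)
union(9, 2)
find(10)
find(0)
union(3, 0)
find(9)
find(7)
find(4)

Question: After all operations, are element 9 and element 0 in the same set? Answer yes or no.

Answer: no

Derivation:
Step 1: find(6) -> no change; set of 6 is {6}
Step 2: find(4) -> no change; set of 4 is {4}
Step 3: union(2, 11) -> merged; set of 2 now {2, 11}
Step 4: find(2) -> no change; set of 2 is {2, 11}
Step 5: find(9) -> no change; set of 9 is {9}
Step 6: union(9, 2) -> merged; set of 9 now {2, 9, 11}
Step 7: find(10) -> no change; set of 10 is {10}
Step 8: find(0) -> no change; set of 0 is {0}
Step 9: union(3, 0) -> merged; set of 3 now {0, 3}
Step 10: find(9) -> no change; set of 9 is {2, 9, 11}
Step 11: find(7) -> no change; set of 7 is {7}
Step 12: find(4) -> no change; set of 4 is {4}
Set of 9: {2, 9, 11}; 0 is not a member.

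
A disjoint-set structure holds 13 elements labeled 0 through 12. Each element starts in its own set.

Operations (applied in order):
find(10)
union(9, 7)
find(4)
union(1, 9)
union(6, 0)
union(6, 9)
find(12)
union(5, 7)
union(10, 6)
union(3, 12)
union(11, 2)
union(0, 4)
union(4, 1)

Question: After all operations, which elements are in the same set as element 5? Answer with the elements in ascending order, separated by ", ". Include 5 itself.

Step 1: find(10) -> no change; set of 10 is {10}
Step 2: union(9, 7) -> merged; set of 9 now {7, 9}
Step 3: find(4) -> no change; set of 4 is {4}
Step 4: union(1, 9) -> merged; set of 1 now {1, 7, 9}
Step 5: union(6, 0) -> merged; set of 6 now {0, 6}
Step 6: union(6, 9) -> merged; set of 6 now {0, 1, 6, 7, 9}
Step 7: find(12) -> no change; set of 12 is {12}
Step 8: union(5, 7) -> merged; set of 5 now {0, 1, 5, 6, 7, 9}
Step 9: union(10, 6) -> merged; set of 10 now {0, 1, 5, 6, 7, 9, 10}
Step 10: union(3, 12) -> merged; set of 3 now {3, 12}
Step 11: union(11, 2) -> merged; set of 11 now {2, 11}
Step 12: union(0, 4) -> merged; set of 0 now {0, 1, 4, 5, 6, 7, 9, 10}
Step 13: union(4, 1) -> already same set; set of 4 now {0, 1, 4, 5, 6, 7, 9, 10}
Component of 5: {0, 1, 4, 5, 6, 7, 9, 10}

Answer: 0, 1, 4, 5, 6, 7, 9, 10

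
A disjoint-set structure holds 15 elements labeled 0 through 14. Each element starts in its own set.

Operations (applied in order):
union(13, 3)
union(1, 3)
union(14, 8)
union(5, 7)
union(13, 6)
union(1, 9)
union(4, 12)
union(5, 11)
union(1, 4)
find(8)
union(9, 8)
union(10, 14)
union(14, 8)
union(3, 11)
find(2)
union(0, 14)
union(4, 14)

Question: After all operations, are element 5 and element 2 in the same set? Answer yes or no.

Answer: no

Derivation:
Step 1: union(13, 3) -> merged; set of 13 now {3, 13}
Step 2: union(1, 3) -> merged; set of 1 now {1, 3, 13}
Step 3: union(14, 8) -> merged; set of 14 now {8, 14}
Step 4: union(5, 7) -> merged; set of 5 now {5, 7}
Step 5: union(13, 6) -> merged; set of 13 now {1, 3, 6, 13}
Step 6: union(1, 9) -> merged; set of 1 now {1, 3, 6, 9, 13}
Step 7: union(4, 12) -> merged; set of 4 now {4, 12}
Step 8: union(5, 11) -> merged; set of 5 now {5, 7, 11}
Step 9: union(1, 4) -> merged; set of 1 now {1, 3, 4, 6, 9, 12, 13}
Step 10: find(8) -> no change; set of 8 is {8, 14}
Step 11: union(9, 8) -> merged; set of 9 now {1, 3, 4, 6, 8, 9, 12, 13, 14}
Step 12: union(10, 14) -> merged; set of 10 now {1, 3, 4, 6, 8, 9, 10, 12, 13, 14}
Step 13: union(14, 8) -> already same set; set of 14 now {1, 3, 4, 6, 8, 9, 10, 12, 13, 14}
Step 14: union(3, 11) -> merged; set of 3 now {1, 3, 4, 5, 6, 7, 8, 9, 10, 11, 12, 13, 14}
Step 15: find(2) -> no change; set of 2 is {2}
Step 16: union(0, 14) -> merged; set of 0 now {0, 1, 3, 4, 5, 6, 7, 8, 9, 10, 11, 12, 13, 14}
Step 17: union(4, 14) -> already same set; set of 4 now {0, 1, 3, 4, 5, 6, 7, 8, 9, 10, 11, 12, 13, 14}
Set of 5: {0, 1, 3, 4, 5, 6, 7, 8, 9, 10, 11, 12, 13, 14}; 2 is not a member.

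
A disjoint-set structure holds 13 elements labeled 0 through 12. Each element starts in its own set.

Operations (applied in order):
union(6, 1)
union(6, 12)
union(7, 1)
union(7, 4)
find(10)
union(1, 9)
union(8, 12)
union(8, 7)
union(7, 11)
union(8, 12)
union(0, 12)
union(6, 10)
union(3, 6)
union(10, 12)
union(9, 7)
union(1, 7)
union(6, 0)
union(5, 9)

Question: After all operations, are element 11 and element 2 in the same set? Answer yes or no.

Step 1: union(6, 1) -> merged; set of 6 now {1, 6}
Step 2: union(6, 12) -> merged; set of 6 now {1, 6, 12}
Step 3: union(7, 1) -> merged; set of 7 now {1, 6, 7, 12}
Step 4: union(7, 4) -> merged; set of 7 now {1, 4, 6, 7, 12}
Step 5: find(10) -> no change; set of 10 is {10}
Step 6: union(1, 9) -> merged; set of 1 now {1, 4, 6, 7, 9, 12}
Step 7: union(8, 12) -> merged; set of 8 now {1, 4, 6, 7, 8, 9, 12}
Step 8: union(8, 7) -> already same set; set of 8 now {1, 4, 6, 7, 8, 9, 12}
Step 9: union(7, 11) -> merged; set of 7 now {1, 4, 6, 7, 8, 9, 11, 12}
Step 10: union(8, 12) -> already same set; set of 8 now {1, 4, 6, 7, 8, 9, 11, 12}
Step 11: union(0, 12) -> merged; set of 0 now {0, 1, 4, 6, 7, 8, 9, 11, 12}
Step 12: union(6, 10) -> merged; set of 6 now {0, 1, 4, 6, 7, 8, 9, 10, 11, 12}
Step 13: union(3, 6) -> merged; set of 3 now {0, 1, 3, 4, 6, 7, 8, 9, 10, 11, 12}
Step 14: union(10, 12) -> already same set; set of 10 now {0, 1, 3, 4, 6, 7, 8, 9, 10, 11, 12}
Step 15: union(9, 7) -> already same set; set of 9 now {0, 1, 3, 4, 6, 7, 8, 9, 10, 11, 12}
Step 16: union(1, 7) -> already same set; set of 1 now {0, 1, 3, 4, 6, 7, 8, 9, 10, 11, 12}
Step 17: union(6, 0) -> already same set; set of 6 now {0, 1, 3, 4, 6, 7, 8, 9, 10, 11, 12}
Step 18: union(5, 9) -> merged; set of 5 now {0, 1, 3, 4, 5, 6, 7, 8, 9, 10, 11, 12}
Set of 11: {0, 1, 3, 4, 5, 6, 7, 8, 9, 10, 11, 12}; 2 is not a member.

Answer: no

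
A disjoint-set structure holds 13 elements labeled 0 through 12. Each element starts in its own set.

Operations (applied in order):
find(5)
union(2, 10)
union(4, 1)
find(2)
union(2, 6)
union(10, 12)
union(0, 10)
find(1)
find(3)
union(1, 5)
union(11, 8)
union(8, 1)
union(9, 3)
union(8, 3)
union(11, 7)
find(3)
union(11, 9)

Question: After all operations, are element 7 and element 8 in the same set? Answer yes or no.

Step 1: find(5) -> no change; set of 5 is {5}
Step 2: union(2, 10) -> merged; set of 2 now {2, 10}
Step 3: union(4, 1) -> merged; set of 4 now {1, 4}
Step 4: find(2) -> no change; set of 2 is {2, 10}
Step 5: union(2, 6) -> merged; set of 2 now {2, 6, 10}
Step 6: union(10, 12) -> merged; set of 10 now {2, 6, 10, 12}
Step 7: union(0, 10) -> merged; set of 0 now {0, 2, 6, 10, 12}
Step 8: find(1) -> no change; set of 1 is {1, 4}
Step 9: find(3) -> no change; set of 3 is {3}
Step 10: union(1, 5) -> merged; set of 1 now {1, 4, 5}
Step 11: union(11, 8) -> merged; set of 11 now {8, 11}
Step 12: union(8, 1) -> merged; set of 8 now {1, 4, 5, 8, 11}
Step 13: union(9, 3) -> merged; set of 9 now {3, 9}
Step 14: union(8, 3) -> merged; set of 8 now {1, 3, 4, 5, 8, 9, 11}
Step 15: union(11, 7) -> merged; set of 11 now {1, 3, 4, 5, 7, 8, 9, 11}
Step 16: find(3) -> no change; set of 3 is {1, 3, 4, 5, 7, 8, 9, 11}
Step 17: union(11, 9) -> already same set; set of 11 now {1, 3, 4, 5, 7, 8, 9, 11}
Set of 7: {1, 3, 4, 5, 7, 8, 9, 11}; 8 is a member.

Answer: yes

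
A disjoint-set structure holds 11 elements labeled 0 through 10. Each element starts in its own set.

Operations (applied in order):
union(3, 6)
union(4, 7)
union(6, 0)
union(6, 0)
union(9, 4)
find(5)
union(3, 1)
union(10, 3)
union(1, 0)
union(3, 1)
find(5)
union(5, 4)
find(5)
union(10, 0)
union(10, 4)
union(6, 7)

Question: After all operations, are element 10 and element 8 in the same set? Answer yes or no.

Answer: no

Derivation:
Step 1: union(3, 6) -> merged; set of 3 now {3, 6}
Step 2: union(4, 7) -> merged; set of 4 now {4, 7}
Step 3: union(6, 0) -> merged; set of 6 now {0, 3, 6}
Step 4: union(6, 0) -> already same set; set of 6 now {0, 3, 6}
Step 5: union(9, 4) -> merged; set of 9 now {4, 7, 9}
Step 6: find(5) -> no change; set of 5 is {5}
Step 7: union(3, 1) -> merged; set of 3 now {0, 1, 3, 6}
Step 8: union(10, 3) -> merged; set of 10 now {0, 1, 3, 6, 10}
Step 9: union(1, 0) -> already same set; set of 1 now {0, 1, 3, 6, 10}
Step 10: union(3, 1) -> already same set; set of 3 now {0, 1, 3, 6, 10}
Step 11: find(5) -> no change; set of 5 is {5}
Step 12: union(5, 4) -> merged; set of 5 now {4, 5, 7, 9}
Step 13: find(5) -> no change; set of 5 is {4, 5, 7, 9}
Step 14: union(10, 0) -> already same set; set of 10 now {0, 1, 3, 6, 10}
Step 15: union(10, 4) -> merged; set of 10 now {0, 1, 3, 4, 5, 6, 7, 9, 10}
Step 16: union(6, 7) -> already same set; set of 6 now {0, 1, 3, 4, 5, 6, 7, 9, 10}
Set of 10: {0, 1, 3, 4, 5, 6, 7, 9, 10}; 8 is not a member.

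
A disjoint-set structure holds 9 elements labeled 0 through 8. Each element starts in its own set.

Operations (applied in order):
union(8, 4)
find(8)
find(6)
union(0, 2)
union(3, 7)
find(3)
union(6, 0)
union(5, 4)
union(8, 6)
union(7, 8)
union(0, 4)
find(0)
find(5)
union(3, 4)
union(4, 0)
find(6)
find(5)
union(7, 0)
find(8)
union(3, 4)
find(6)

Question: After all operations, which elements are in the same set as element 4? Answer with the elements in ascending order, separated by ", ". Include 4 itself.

Answer: 0, 2, 3, 4, 5, 6, 7, 8

Derivation:
Step 1: union(8, 4) -> merged; set of 8 now {4, 8}
Step 2: find(8) -> no change; set of 8 is {4, 8}
Step 3: find(6) -> no change; set of 6 is {6}
Step 4: union(0, 2) -> merged; set of 0 now {0, 2}
Step 5: union(3, 7) -> merged; set of 3 now {3, 7}
Step 6: find(3) -> no change; set of 3 is {3, 7}
Step 7: union(6, 0) -> merged; set of 6 now {0, 2, 6}
Step 8: union(5, 4) -> merged; set of 5 now {4, 5, 8}
Step 9: union(8, 6) -> merged; set of 8 now {0, 2, 4, 5, 6, 8}
Step 10: union(7, 8) -> merged; set of 7 now {0, 2, 3, 4, 5, 6, 7, 8}
Step 11: union(0, 4) -> already same set; set of 0 now {0, 2, 3, 4, 5, 6, 7, 8}
Step 12: find(0) -> no change; set of 0 is {0, 2, 3, 4, 5, 6, 7, 8}
Step 13: find(5) -> no change; set of 5 is {0, 2, 3, 4, 5, 6, 7, 8}
Step 14: union(3, 4) -> already same set; set of 3 now {0, 2, 3, 4, 5, 6, 7, 8}
Step 15: union(4, 0) -> already same set; set of 4 now {0, 2, 3, 4, 5, 6, 7, 8}
Step 16: find(6) -> no change; set of 6 is {0, 2, 3, 4, 5, 6, 7, 8}
Step 17: find(5) -> no change; set of 5 is {0, 2, 3, 4, 5, 6, 7, 8}
Step 18: union(7, 0) -> already same set; set of 7 now {0, 2, 3, 4, 5, 6, 7, 8}
Step 19: find(8) -> no change; set of 8 is {0, 2, 3, 4, 5, 6, 7, 8}
Step 20: union(3, 4) -> already same set; set of 3 now {0, 2, 3, 4, 5, 6, 7, 8}
Step 21: find(6) -> no change; set of 6 is {0, 2, 3, 4, 5, 6, 7, 8}
Component of 4: {0, 2, 3, 4, 5, 6, 7, 8}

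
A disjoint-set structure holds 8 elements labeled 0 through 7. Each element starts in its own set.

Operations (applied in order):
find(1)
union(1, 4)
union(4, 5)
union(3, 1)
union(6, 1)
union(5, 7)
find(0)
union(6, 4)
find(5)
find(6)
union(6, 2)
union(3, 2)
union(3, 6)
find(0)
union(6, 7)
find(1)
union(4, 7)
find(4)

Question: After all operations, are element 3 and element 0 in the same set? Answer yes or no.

Answer: no

Derivation:
Step 1: find(1) -> no change; set of 1 is {1}
Step 2: union(1, 4) -> merged; set of 1 now {1, 4}
Step 3: union(4, 5) -> merged; set of 4 now {1, 4, 5}
Step 4: union(3, 1) -> merged; set of 3 now {1, 3, 4, 5}
Step 5: union(6, 1) -> merged; set of 6 now {1, 3, 4, 5, 6}
Step 6: union(5, 7) -> merged; set of 5 now {1, 3, 4, 5, 6, 7}
Step 7: find(0) -> no change; set of 0 is {0}
Step 8: union(6, 4) -> already same set; set of 6 now {1, 3, 4, 5, 6, 7}
Step 9: find(5) -> no change; set of 5 is {1, 3, 4, 5, 6, 7}
Step 10: find(6) -> no change; set of 6 is {1, 3, 4, 5, 6, 7}
Step 11: union(6, 2) -> merged; set of 6 now {1, 2, 3, 4, 5, 6, 7}
Step 12: union(3, 2) -> already same set; set of 3 now {1, 2, 3, 4, 5, 6, 7}
Step 13: union(3, 6) -> already same set; set of 3 now {1, 2, 3, 4, 5, 6, 7}
Step 14: find(0) -> no change; set of 0 is {0}
Step 15: union(6, 7) -> already same set; set of 6 now {1, 2, 3, 4, 5, 6, 7}
Step 16: find(1) -> no change; set of 1 is {1, 2, 3, 4, 5, 6, 7}
Step 17: union(4, 7) -> already same set; set of 4 now {1, 2, 3, 4, 5, 6, 7}
Step 18: find(4) -> no change; set of 4 is {1, 2, 3, 4, 5, 6, 7}
Set of 3: {1, 2, 3, 4, 5, 6, 7}; 0 is not a member.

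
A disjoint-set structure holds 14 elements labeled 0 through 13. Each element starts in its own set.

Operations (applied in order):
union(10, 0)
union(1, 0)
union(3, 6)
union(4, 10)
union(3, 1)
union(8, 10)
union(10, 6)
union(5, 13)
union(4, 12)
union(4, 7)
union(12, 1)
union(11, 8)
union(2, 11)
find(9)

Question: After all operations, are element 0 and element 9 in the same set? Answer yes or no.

Answer: no

Derivation:
Step 1: union(10, 0) -> merged; set of 10 now {0, 10}
Step 2: union(1, 0) -> merged; set of 1 now {0, 1, 10}
Step 3: union(3, 6) -> merged; set of 3 now {3, 6}
Step 4: union(4, 10) -> merged; set of 4 now {0, 1, 4, 10}
Step 5: union(3, 1) -> merged; set of 3 now {0, 1, 3, 4, 6, 10}
Step 6: union(8, 10) -> merged; set of 8 now {0, 1, 3, 4, 6, 8, 10}
Step 7: union(10, 6) -> already same set; set of 10 now {0, 1, 3, 4, 6, 8, 10}
Step 8: union(5, 13) -> merged; set of 5 now {5, 13}
Step 9: union(4, 12) -> merged; set of 4 now {0, 1, 3, 4, 6, 8, 10, 12}
Step 10: union(4, 7) -> merged; set of 4 now {0, 1, 3, 4, 6, 7, 8, 10, 12}
Step 11: union(12, 1) -> already same set; set of 12 now {0, 1, 3, 4, 6, 7, 8, 10, 12}
Step 12: union(11, 8) -> merged; set of 11 now {0, 1, 3, 4, 6, 7, 8, 10, 11, 12}
Step 13: union(2, 11) -> merged; set of 2 now {0, 1, 2, 3, 4, 6, 7, 8, 10, 11, 12}
Step 14: find(9) -> no change; set of 9 is {9}
Set of 0: {0, 1, 2, 3, 4, 6, 7, 8, 10, 11, 12}; 9 is not a member.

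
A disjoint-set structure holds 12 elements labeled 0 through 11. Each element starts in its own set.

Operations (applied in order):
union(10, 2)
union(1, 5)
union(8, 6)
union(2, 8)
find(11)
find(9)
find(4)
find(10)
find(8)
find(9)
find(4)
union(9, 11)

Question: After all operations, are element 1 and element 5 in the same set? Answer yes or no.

Answer: yes

Derivation:
Step 1: union(10, 2) -> merged; set of 10 now {2, 10}
Step 2: union(1, 5) -> merged; set of 1 now {1, 5}
Step 3: union(8, 6) -> merged; set of 8 now {6, 8}
Step 4: union(2, 8) -> merged; set of 2 now {2, 6, 8, 10}
Step 5: find(11) -> no change; set of 11 is {11}
Step 6: find(9) -> no change; set of 9 is {9}
Step 7: find(4) -> no change; set of 4 is {4}
Step 8: find(10) -> no change; set of 10 is {2, 6, 8, 10}
Step 9: find(8) -> no change; set of 8 is {2, 6, 8, 10}
Step 10: find(9) -> no change; set of 9 is {9}
Step 11: find(4) -> no change; set of 4 is {4}
Step 12: union(9, 11) -> merged; set of 9 now {9, 11}
Set of 1: {1, 5}; 5 is a member.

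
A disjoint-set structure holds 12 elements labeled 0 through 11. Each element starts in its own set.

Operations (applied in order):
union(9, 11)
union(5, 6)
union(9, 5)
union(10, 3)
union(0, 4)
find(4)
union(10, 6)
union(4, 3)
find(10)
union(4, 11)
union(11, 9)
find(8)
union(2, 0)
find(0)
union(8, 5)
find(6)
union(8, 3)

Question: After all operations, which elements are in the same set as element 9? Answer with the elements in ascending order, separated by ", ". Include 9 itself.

Step 1: union(9, 11) -> merged; set of 9 now {9, 11}
Step 2: union(5, 6) -> merged; set of 5 now {5, 6}
Step 3: union(9, 5) -> merged; set of 9 now {5, 6, 9, 11}
Step 4: union(10, 3) -> merged; set of 10 now {3, 10}
Step 5: union(0, 4) -> merged; set of 0 now {0, 4}
Step 6: find(4) -> no change; set of 4 is {0, 4}
Step 7: union(10, 6) -> merged; set of 10 now {3, 5, 6, 9, 10, 11}
Step 8: union(4, 3) -> merged; set of 4 now {0, 3, 4, 5, 6, 9, 10, 11}
Step 9: find(10) -> no change; set of 10 is {0, 3, 4, 5, 6, 9, 10, 11}
Step 10: union(4, 11) -> already same set; set of 4 now {0, 3, 4, 5, 6, 9, 10, 11}
Step 11: union(11, 9) -> already same set; set of 11 now {0, 3, 4, 5, 6, 9, 10, 11}
Step 12: find(8) -> no change; set of 8 is {8}
Step 13: union(2, 0) -> merged; set of 2 now {0, 2, 3, 4, 5, 6, 9, 10, 11}
Step 14: find(0) -> no change; set of 0 is {0, 2, 3, 4, 5, 6, 9, 10, 11}
Step 15: union(8, 5) -> merged; set of 8 now {0, 2, 3, 4, 5, 6, 8, 9, 10, 11}
Step 16: find(6) -> no change; set of 6 is {0, 2, 3, 4, 5, 6, 8, 9, 10, 11}
Step 17: union(8, 3) -> already same set; set of 8 now {0, 2, 3, 4, 5, 6, 8, 9, 10, 11}
Component of 9: {0, 2, 3, 4, 5, 6, 8, 9, 10, 11}

Answer: 0, 2, 3, 4, 5, 6, 8, 9, 10, 11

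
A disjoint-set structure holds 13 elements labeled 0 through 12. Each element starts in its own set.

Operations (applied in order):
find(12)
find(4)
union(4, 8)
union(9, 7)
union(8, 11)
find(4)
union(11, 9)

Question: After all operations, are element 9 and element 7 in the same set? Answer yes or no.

Step 1: find(12) -> no change; set of 12 is {12}
Step 2: find(4) -> no change; set of 4 is {4}
Step 3: union(4, 8) -> merged; set of 4 now {4, 8}
Step 4: union(9, 7) -> merged; set of 9 now {7, 9}
Step 5: union(8, 11) -> merged; set of 8 now {4, 8, 11}
Step 6: find(4) -> no change; set of 4 is {4, 8, 11}
Step 7: union(11, 9) -> merged; set of 11 now {4, 7, 8, 9, 11}
Set of 9: {4, 7, 8, 9, 11}; 7 is a member.

Answer: yes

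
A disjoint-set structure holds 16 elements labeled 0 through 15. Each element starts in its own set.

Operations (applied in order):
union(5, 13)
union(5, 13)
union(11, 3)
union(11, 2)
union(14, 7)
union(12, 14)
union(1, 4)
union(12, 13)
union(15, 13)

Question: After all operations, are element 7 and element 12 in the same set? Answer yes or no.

Answer: yes

Derivation:
Step 1: union(5, 13) -> merged; set of 5 now {5, 13}
Step 2: union(5, 13) -> already same set; set of 5 now {5, 13}
Step 3: union(11, 3) -> merged; set of 11 now {3, 11}
Step 4: union(11, 2) -> merged; set of 11 now {2, 3, 11}
Step 5: union(14, 7) -> merged; set of 14 now {7, 14}
Step 6: union(12, 14) -> merged; set of 12 now {7, 12, 14}
Step 7: union(1, 4) -> merged; set of 1 now {1, 4}
Step 8: union(12, 13) -> merged; set of 12 now {5, 7, 12, 13, 14}
Step 9: union(15, 13) -> merged; set of 15 now {5, 7, 12, 13, 14, 15}
Set of 7: {5, 7, 12, 13, 14, 15}; 12 is a member.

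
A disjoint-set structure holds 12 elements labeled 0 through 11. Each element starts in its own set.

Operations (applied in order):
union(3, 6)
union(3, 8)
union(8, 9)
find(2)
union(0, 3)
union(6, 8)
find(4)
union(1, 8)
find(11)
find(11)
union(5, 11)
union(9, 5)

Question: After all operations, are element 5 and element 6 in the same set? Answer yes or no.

Answer: yes

Derivation:
Step 1: union(3, 6) -> merged; set of 3 now {3, 6}
Step 2: union(3, 8) -> merged; set of 3 now {3, 6, 8}
Step 3: union(8, 9) -> merged; set of 8 now {3, 6, 8, 9}
Step 4: find(2) -> no change; set of 2 is {2}
Step 5: union(0, 3) -> merged; set of 0 now {0, 3, 6, 8, 9}
Step 6: union(6, 8) -> already same set; set of 6 now {0, 3, 6, 8, 9}
Step 7: find(4) -> no change; set of 4 is {4}
Step 8: union(1, 8) -> merged; set of 1 now {0, 1, 3, 6, 8, 9}
Step 9: find(11) -> no change; set of 11 is {11}
Step 10: find(11) -> no change; set of 11 is {11}
Step 11: union(5, 11) -> merged; set of 5 now {5, 11}
Step 12: union(9, 5) -> merged; set of 9 now {0, 1, 3, 5, 6, 8, 9, 11}
Set of 5: {0, 1, 3, 5, 6, 8, 9, 11}; 6 is a member.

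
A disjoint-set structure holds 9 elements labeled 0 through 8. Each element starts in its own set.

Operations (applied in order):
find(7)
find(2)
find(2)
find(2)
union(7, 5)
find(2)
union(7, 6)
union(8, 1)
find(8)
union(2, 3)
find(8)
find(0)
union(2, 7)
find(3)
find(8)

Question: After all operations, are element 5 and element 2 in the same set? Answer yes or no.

Step 1: find(7) -> no change; set of 7 is {7}
Step 2: find(2) -> no change; set of 2 is {2}
Step 3: find(2) -> no change; set of 2 is {2}
Step 4: find(2) -> no change; set of 2 is {2}
Step 5: union(7, 5) -> merged; set of 7 now {5, 7}
Step 6: find(2) -> no change; set of 2 is {2}
Step 7: union(7, 6) -> merged; set of 7 now {5, 6, 7}
Step 8: union(8, 1) -> merged; set of 8 now {1, 8}
Step 9: find(8) -> no change; set of 8 is {1, 8}
Step 10: union(2, 3) -> merged; set of 2 now {2, 3}
Step 11: find(8) -> no change; set of 8 is {1, 8}
Step 12: find(0) -> no change; set of 0 is {0}
Step 13: union(2, 7) -> merged; set of 2 now {2, 3, 5, 6, 7}
Step 14: find(3) -> no change; set of 3 is {2, 3, 5, 6, 7}
Step 15: find(8) -> no change; set of 8 is {1, 8}
Set of 5: {2, 3, 5, 6, 7}; 2 is a member.

Answer: yes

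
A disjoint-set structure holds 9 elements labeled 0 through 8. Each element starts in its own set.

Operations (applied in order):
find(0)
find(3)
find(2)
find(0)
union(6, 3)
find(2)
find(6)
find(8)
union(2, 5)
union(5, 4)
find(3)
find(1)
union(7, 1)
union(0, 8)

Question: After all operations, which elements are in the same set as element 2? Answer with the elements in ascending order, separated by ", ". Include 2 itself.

Step 1: find(0) -> no change; set of 0 is {0}
Step 2: find(3) -> no change; set of 3 is {3}
Step 3: find(2) -> no change; set of 2 is {2}
Step 4: find(0) -> no change; set of 0 is {0}
Step 5: union(6, 3) -> merged; set of 6 now {3, 6}
Step 6: find(2) -> no change; set of 2 is {2}
Step 7: find(6) -> no change; set of 6 is {3, 6}
Step 8: find(8) -> no change; set of 8 is {8}
Step 9: union(2, 5) -> merged; set of 2 now {2, 5}
Step 10: union(5, 4) -> merged; set of 5 now {2, 4, 5}
Step 11: find(3) -> no change; set of 3 is {3, 6}
Step 12: find(1) -> no change; set of 1 is {1}
Step 13: union(7, 1) -> merged; set of 7 now {1, 7}
Step 14: union(0, 8) -> merged; set of 0 now {0, 8}
Component of 2: {2, 4, 5}

Answer: 2, 4, 5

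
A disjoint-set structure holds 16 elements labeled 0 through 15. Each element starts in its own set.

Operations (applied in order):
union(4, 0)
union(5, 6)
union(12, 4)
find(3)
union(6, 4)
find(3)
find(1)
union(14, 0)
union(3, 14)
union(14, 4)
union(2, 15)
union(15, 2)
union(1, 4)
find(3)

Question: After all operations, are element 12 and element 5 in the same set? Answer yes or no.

Step 1: union(4, 0) -> merged; set of 4 now {0, 4}
Step 2: union(5, 6) -> merged; set of 5 now {5, 6}
Step 3: union(12, 4) -> merged; set of 12 now {0, 4, 12}
Step 4: find(3) -> no change; set of 3 is {3}
Step 5: union(6, 4) -> merged; set of 6 now {0, 4, 5, 6, 12}
Step 6: find(3) -> no change; set of 3 is {3}
Step 7: find(1) -> no change; set of 1 is {1}
Step 8: union(14, 0) -> merged; set of 14 now {0, 4, 5, 6, 12, 14}
Step 9: union(3, 14) -> merged; set of 3 now {0, 3, 4, 5, 6, 12, 14}
Step 10: union(14, 4) -> already same set; set of 14 now {0, 3, 4, 5, 6, 12, 14}
Step 11: union(2, 15) -> merged; set of 2 now {2, 15}
Step 12: union(15, 2) -> already same set; set of 15 now {2, 15}
Step 13: union(1, 4) -> merged; set of 1 now {0, 1, 3, 4, 5, 6, 12, 14}
Step 14: find(3) -> no change; set of 3 is {0, 1, 3, 4, 5, 6, 12, 14}
Set of 12: {0, 1, 3, 4, 5, 6, 12, 14}; 5 is a member.

Answer: yes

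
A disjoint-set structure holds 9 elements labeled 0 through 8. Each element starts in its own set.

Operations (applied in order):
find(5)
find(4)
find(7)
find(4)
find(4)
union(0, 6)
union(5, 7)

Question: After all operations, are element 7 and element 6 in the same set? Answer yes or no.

Answer: no

Derivation:
Step 1: find(5) -> no change; set of 5 is {5}
Step 2: find(4) -> no change; set of 4 is {4}
Step 3: find(7) -> no change; set of 7 is {7}
Step 4: find(4) -> no change; set of 4 is {4}
Step 5: find(4) -> no change; set of 4 is {4}
Step 6: union(0, 6) -> merged; set of 0 now {0, 6}
Step 7: union(5, 7) -> merged; set of 5 now {5, 7}
Set of 7: {5, 7}; 6 is not a member.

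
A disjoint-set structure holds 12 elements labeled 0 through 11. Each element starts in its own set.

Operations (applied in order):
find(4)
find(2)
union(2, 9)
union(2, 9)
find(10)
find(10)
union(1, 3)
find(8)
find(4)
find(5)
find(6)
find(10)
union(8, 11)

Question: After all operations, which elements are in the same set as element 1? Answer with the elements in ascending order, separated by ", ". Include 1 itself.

Step 1: find(4) -> no change; set of 4 is {4}
Step 2: find(2) -> no change; set of 2 is {2}
Step 3: union(2, 9) -> merged; set of 2 now {2, 9}
Step 4: union(2, 9) -> already same set; set of 2 now {2, 9}
Step 5: find(10) -> no change; set of 10 is {10}
Step 6: find(10) -> no change; set of 10 is {10}
Step 7: union(1, 3) -> merged; set of 1 now {1, 3}
Step 8: find(8) -> no change; set of 8 is {8}
Step 9: find(4) -> no change; set of 4 is {4}
Step 10: find(5) -> no change; set of 5 is {5}
Step 11: find(6) -> no change; set of 6 is {6}
Step 12: find(10) -> no change; set of 10 is {10}
Step 13: union(8, 11) -> merged; set of 8 now {8, 11}
Component of 1: {1, 3}

Answer: 1, 3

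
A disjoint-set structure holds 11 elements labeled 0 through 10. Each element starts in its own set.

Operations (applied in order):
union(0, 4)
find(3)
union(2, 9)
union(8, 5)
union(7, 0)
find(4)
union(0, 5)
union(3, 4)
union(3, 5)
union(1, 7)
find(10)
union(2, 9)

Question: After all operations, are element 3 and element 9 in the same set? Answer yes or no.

Answer: no

Derivation:
Step 1: union(0, 4) -> merged; set of 0 now {0, 4}
Step 2: find(3) -> no change; set of 3 is {3}
Step 3: union(2, 9) -> merged; set of 2 now {2, 9}
Step 4: union(8, 5) -> merged; set of 8 now {5, 8}
Step 5: union(7, 0) -> merged; set of 7 now {0, 4, 7}
Step 6: find(4) -> no change; set of 4 is {0, 4, 7}
Step 7: union(0, 5) -> merged; set of 0 now {0, 4, 5, 7, 8}
Step 8: union(3, 4) -> merged; set of 3 now {0, 3, 4, 5, 7, 8}
Step 9: union(3, 5) -> already same set; set of 3 now {0, 3, 4, 5, 7, 8}
Step 10: union(1, 7) -> merged; set of 1 now {0, 1, 3, 4, 5, 7, 8}
Step 11: find(10) -> no change; set of 10 is {10}
Step 12: union(2, 9) -> already same set; set of 2 now {2, 9}
Set of 3: {0, 1, 3, 4, 5, 7, 8}; 9 is not a member.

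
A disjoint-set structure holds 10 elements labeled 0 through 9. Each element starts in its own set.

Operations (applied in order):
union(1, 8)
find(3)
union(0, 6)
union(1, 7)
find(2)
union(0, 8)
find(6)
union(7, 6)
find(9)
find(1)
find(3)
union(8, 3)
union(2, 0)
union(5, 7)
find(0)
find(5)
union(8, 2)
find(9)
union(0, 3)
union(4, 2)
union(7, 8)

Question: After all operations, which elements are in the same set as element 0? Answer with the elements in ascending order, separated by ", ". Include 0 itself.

Answer: 0, 1, 2, 3, 4, 5, 6, 7, 8

Derivation:
Step 1: union(1, 8) -> merged; set of 1 now {1, 8}
Step 2: find(3) -> no change; set of 3 is {3}
Step 3: union(0, 6) -> merged; set of 0 now {0, 6}
Step 4: union(1, 7) -> merged; set of 1 now {1, 7, 8}
Step 5: find(2) -> no change; set of 2 is {2}
Step 6: union(0, 8) -> merged; set of 0 now {0, 1, 6, 7, 8}
Step 7: find(6) -> no change; set of 6 is {0, 1, 6, 7, 8}
Step 8: union(7, 6) -> already same set; set of 7 now {0, 1, 6, 7, 8}
Step 9: find(9) -> no change; set of 9 is {9}
Step 10: find(1) -> no change; set of 1 is {0, 1, 6, 7, 8}
Step 11: find(3) -> no change; set of 3 is {3}
Step 12: union(8, 3) -> merged; set of 8 now {0, 1, 3, 6, 7, 8}
Step 13: union(2, 0) -> merged; set of 2 now {0, 1, 2, 3, 6, 7, 8}
Step 14: union(5, 7) -> merged; set of 5 now {0, 1, 2, 3, 5, 6, 7, 8}
Step 15: find(0) -> no change; set of 0 is {0, 1, 2, 3, 5, 6, 7, 8}
Step 16: find(5) -> no change; set of 5 is {0, 1, 2, 3, 5, 6, 7, 8}
Step 17: union(8, 2) -> already same set; set of 8 now {0, 1, 2, 3, 5, 6, 7, 8}
Step 18: find(9) -> no change; set of 9 is {9}
Step 19: union(0, 3) -> already same set; set of 0 now {0, 1, 2, 3, 5, 6, 7, 8}
Step 20: union(4, 2) -> merged; set of 4 now {0, 1, 2, 3, 4, 5, 6, 7, 8}
Step 21: union(7, 8) -> already same set; set of 7 now {0, 1, 2, 3, 4, 5, 6, 7, 8}
Component of 0: {0, 1, 2, 3, 4, 5, 6, 7, 8}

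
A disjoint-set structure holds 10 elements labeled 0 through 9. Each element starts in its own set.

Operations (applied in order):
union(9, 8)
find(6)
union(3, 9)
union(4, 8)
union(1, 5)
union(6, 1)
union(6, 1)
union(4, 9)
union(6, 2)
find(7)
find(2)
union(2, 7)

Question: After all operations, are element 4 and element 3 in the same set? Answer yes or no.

Step 1: union(9, 8) -> merged; set of 9 now {8, 9}
Step 2: find(6) -> no change; set of 6 is {6}
Step 3: union(3, 9) -> merged; set of 3 now {3, 8, 9}
Step 4: union(4, 8) -> merged; set of 4 now {3, 4, 8, 9}
Step 5: union(1, 5) -> merged; set of 1 now {1, 5}
Step 6: union(6, 1) -> merged; set of 6 now {1, 5, 6}
Step 7: union(6, 1) -> already same set; set of 6 now {1, 5, 6}
Step 8: union(4, 9) -> already same set; set of 4 now {3, 4, 8, 9}
Step 9: union(6, 2) -> merged; set of 6 now {1, 2, 5, 6}
Step 10: find(7) -> no change; set of 7 is {7}
Step 11: find(2) -> no change; set of 2 is {1, 2, 5, 6}
Step 12: union(2, 7) -> merged; set of 2 now {1, 2, 5, 6, 7}
Set of 4: {3, 4, 8, 9}; 3 is a member.

Answer: yes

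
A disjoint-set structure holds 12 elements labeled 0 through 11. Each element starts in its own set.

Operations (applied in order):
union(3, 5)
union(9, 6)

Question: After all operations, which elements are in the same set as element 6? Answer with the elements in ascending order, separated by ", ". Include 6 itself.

Answer: 6, 9

Derivation:
Step 1: union(3, 5) -> merged; set of 3 now {3, 5}
Step 2: union(9, 6) -> merged; set of 9 now {6, 9}
Component of 6: {6, 9}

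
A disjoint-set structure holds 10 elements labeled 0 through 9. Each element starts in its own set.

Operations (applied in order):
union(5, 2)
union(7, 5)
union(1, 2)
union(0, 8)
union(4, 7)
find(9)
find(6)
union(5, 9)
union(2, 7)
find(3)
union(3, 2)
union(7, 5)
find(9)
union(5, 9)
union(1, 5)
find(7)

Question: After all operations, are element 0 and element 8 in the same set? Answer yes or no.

Step 1: union(5, 2) -> merged; set of 5 now {2, 5}
Step 2: union(7, 5) -> merged; set of 7 now {2, 5, 7}
Step 3: union(1, 2) -> merged; set of 1 now {1, 2, 5, 7}
Step 4: union(0, 8) -> merged; set of 0 now {0, 8}
Step 5: union(4, 7) -> merged; set of 4 now {1, 2, 4, 5, 7}
Step 6: find(9) -> no change; set of 9 is {9}
Step 7: find(6) -> no change; set of 6 is {6}
Step 8: union(5, 9) -> merged; set of 5 now {1, 2, 4, 5, 7, 9}
Step 9: union(2, 7) -> already same set; set of 2 now {1, 2, 4, 5, 7, 9}
Step 10: find(3) -> no change; set of 3 is {3}
Step 11: union(3, 2) -> merged; set of 3 now {1, 2, 3, 4, 5, 7, 9}
Step 12: union(7, 5) -> already same set; set of 7 now {1, 2, 3, 4, 5, 7, 9}
Step 13: find(9) -> no change; set of 9 is {1, 2, 3, 4, 5, 7, 9}
Step 14: union(5, 9) -> already same set; set of 5 now {1, 2, 3, 4, 5, 7, 9}
Step 15: union(1, 5) -> already same set; set of 1 now {1, 2, 3, 4, 5, 7, 9}
Step 16: find(7) -> no change; set of 7 is {1, 2, 3, 4, 5, 7, 9}
Set of 0: {0, 8}; 8 is a member.

Answer: yes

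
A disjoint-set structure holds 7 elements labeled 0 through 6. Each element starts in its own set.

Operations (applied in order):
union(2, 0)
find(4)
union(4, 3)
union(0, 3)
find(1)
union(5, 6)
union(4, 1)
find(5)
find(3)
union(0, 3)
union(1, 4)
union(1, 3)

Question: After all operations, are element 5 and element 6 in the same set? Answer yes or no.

Step 1: union(2, 0) -> merged; set of 2 now {0, 2}
Step 2: find(4) -> no change; set of 4 is {4}
Step 3: union(4, 3) -> merged; set of 4 now {3, 4}
Step 4: union(0, 3) -> merged; set of 0 now {0, 2, 3, 4}
Step 5: find(1) -> no change; set of 1 is {1}
Step 6: union(5, 6) -> merged; set of 5 now {5, 6}
Step 7: union(4, 1) -> merged; set of 4 now {0, 1, 2, 3, 4}
Step 8: find(5) -> no change; set of 5 is {5, 6}
Step 9: find(3) -> no change; set of 3 is {0, 1, 2, 3, 4}
Step 10: union(0, 3) -> already same set; set of 0 now {0, 1, 2, 3, 4}
Step 11: union(1, 4) -> already same set; set of 1 now {0, 1, 2, 3, 4}
Step 12: union(1, 3) -> already same set; set of 1 now {0, 1, 2, 3, 4}
Set of 5: {5, 6}; 6 is a member.

Answer: yes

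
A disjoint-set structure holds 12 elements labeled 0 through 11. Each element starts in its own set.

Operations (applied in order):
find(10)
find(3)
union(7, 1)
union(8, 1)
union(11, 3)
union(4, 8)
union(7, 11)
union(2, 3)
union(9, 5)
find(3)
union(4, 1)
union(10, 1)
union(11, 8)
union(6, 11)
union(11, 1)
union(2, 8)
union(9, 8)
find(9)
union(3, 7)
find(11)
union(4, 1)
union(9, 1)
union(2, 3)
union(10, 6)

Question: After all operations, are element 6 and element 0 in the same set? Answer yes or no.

Step 1: find(10) -> no change; set of 10 is {10}
Step 2: find(3) -> no change; set of 3 is {3}
Step 3: union(7, 1) -> merged; set of 7 now {1, 7}
Step 4: union(8, 1) -> merged; set of 8 now {1, 7, 8}
Step 5: union(11, 3) -> merged; set of 11 now {3, 11}
Step 6: union(4, 8) -> merged; set of 4 now {1, 4, 7, 8}
Step 7: union(7, 11) -> merged; set of 7 now {1, 3, 4, 7, 8, 11}
Step 8: union(2, 3) -> merged; set of 2 now {1, 2, 3, 4, 7, 8, 11}
Step 9: union(9, 5) -> merged; set of 9 now {5, 9}
Step 10: find(3) -> no change; set of 3 is {1, 2, 3, 4, 7, 8, 11}
Step 11: union(4, 1) -> already same set; set of 4 now {1, 2, 3, 4, 7, 8, 11}
Step 12: union(10, 1) -> merged; set of 10 now {1, 2, 3, 4, 7, 8, 10, 11}
Step 13: union(11, 8) -> already same set; set of 11 now {1, 2, 3, 4, 7, 8, 10, 11}
Step 14: union(6, 11) -> merged; set of 6 now {1, 2, 3, 4, 6, 7, 8, 10, 11}
Step 15: union(11, 1) -> already same set; set of 11 now {1, 2, 3, 4, 6, 7, 8, 10, 11}
Step 16: union(2, 8) -> already same set; set of 2 now {1, 2, 3, 4, 6, 7, 8, 10, 11}
Step 17: union(9, 8) -> merged; set of 9 now {1, 2, 3, 4, 5, 6, 7, 8, 9, 10, 11}
Step 18: find(9) -> no change; set of 9 is {1, 2, 3, 4, 5, 6, 7, 8, 9, 10, 11}
Step 19: union(3, 7) -> already same set; set of 3 now {1, 2, 3, 4, 5, 6, 7, 8, 9, 10, 11}
Step 20: find(11) -> no change; set of 11 is {1, 2, 3, 4, 5, 6, 7, 8, 9, 10, 11}
Step 21: union(4, 1) -> already same set; set of 4 now {1, 2, 3, 4, 5, 6, 7, 8, 9, 10, 11}
Step 22: union(9, 1) -> already same set; set of 9 now {1, 2, 3, 4, 5, 6, 7, 8, 9, 10, 11}
Step 23: union(2, 3) -> already same set; set of 2 now {1, 2, 3, 4, 5, 6, 7, 8, 9, 10, 11}
Step 24: union(10, 6) -> already same set; set of 10 now {1, 2, 3, 4, 5, 6, 7, 8, 9, 10, 11}
Set of 6: {1, 2, 3, 4, 5, 6, 7, 8, 9, 10, 11}; 0 is not a member.

Answer: no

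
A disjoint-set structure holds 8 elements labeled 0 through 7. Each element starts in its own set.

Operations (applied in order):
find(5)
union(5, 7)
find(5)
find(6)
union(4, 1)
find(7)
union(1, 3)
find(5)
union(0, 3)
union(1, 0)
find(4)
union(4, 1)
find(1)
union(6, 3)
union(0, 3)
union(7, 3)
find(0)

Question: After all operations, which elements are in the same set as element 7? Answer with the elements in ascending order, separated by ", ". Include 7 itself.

Step 1: find(5) -> no change; set of 5 is {5}
Step 2: union(5, 7) -> merged; set of 5 now {5, 7}
Step 3: find(5) -> no change; set of 5 is {5, 7}
Step 4: find(6) -> no change; set of 6 is {6}
Step 5: union(4, 1) -> merged; set of 4 now {1, 4}
Step 6: find(7) -> no change; set of 7 is {5, 7}
Step 7: union(1, 3) -> merged; set of 1 now {1, 3, 4}
Step 8: find(5) -> no change; set of 5 is {5, 7}
Step 9: union(0, 3) -> merged; set of 0 now {0, 1, 3, 4}
Step 10: union(1, 0) -> already same set; set of 1 now {0, 1, 3, 4}
Step 11: find(4) -> no change; set of 4 is {0, 1, 3, 4}
Step 12: union(4, 1) -> already same set; set of 4 now {0, 1, 3, 4}
Step 13: find(1) -> no change; set of 1 is {0, 1, 3, 4}
Step 14: union(6, 3) -> merged; set of 6 now {0, 1, 3, 4, 6}
Step 15: union(0, 3) -> already same set; set of 0 now {0, 1, 3, 4, 6}
Step 16: union(7, 3) -> merged; set of 7 now {0, 1, 3, 4, 5, 6, 7}
Step 17: find(0) -> no change; set of 0 is {0, 1, 3, 4, 5, 6, 7}
Component of 7: {0, 1, 3, 4, 5, 6, 7}

Answer: 0, 1, 3, 4, 5, 6, 7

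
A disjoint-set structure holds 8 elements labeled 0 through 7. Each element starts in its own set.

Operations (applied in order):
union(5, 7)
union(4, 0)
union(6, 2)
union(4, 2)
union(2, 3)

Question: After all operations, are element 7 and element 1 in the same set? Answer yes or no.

Step 1: union(5, 7) -> merged; set of 5 now {5, 7}
Step 2: union(4, 0) -> merged; set of 4 now {0, 4}
Step 3: union(6, 2) -> merged; set of 6 now {2, 6}
Step 4: union(4, 2) -> merged; set of 4 now {0, 2, 4, 6}
Step 5: union(2, 3) -> merged; set of 2 now {0, 2, 3, 4, 6}
Set of 7: {5, 7}; 1 is not a member.

Answer: no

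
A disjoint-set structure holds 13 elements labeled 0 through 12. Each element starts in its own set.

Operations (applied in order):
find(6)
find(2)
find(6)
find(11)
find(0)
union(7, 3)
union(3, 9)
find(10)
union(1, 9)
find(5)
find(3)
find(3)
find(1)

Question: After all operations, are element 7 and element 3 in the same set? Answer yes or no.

Answer: yes

Derivation:
Step 1: find(6) -> no change; set of 6 is {6}
Step 2: find(2) -> no change; set of 2 is {2}
Step 3: find(6) -> no change; set of 6 is {6}
Step 4: find(11) -> no change; set of 11 is {11}
Step 5: find(0) -> no change; set of 0 is {0}
Step 6: union(7, 3) -> merged; set of 7 now {3, 7}
Step 7: union(3, 9) -> merged; set of 3 now {3, 7, 9}
Step 8: find(10) -> no change; set of 10 is {10}
Step 9: union(1, 9) -> merged; set of 1 now {1, 3, 7, 9}
Step 10: find(5) -> no change; set of 5 is {5}
Step 11: find(3) -> no change; set of 3 is {1, 3, 7, 9}
Step 12: find(3) -> no change; set of 3 is {1, 3, 7, 9}
Step 13: find(1) -> no change; set of 1 is {1, 3, 7, 9}
Set of 7: {1, 3, 7, 9}; 3 is a member.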